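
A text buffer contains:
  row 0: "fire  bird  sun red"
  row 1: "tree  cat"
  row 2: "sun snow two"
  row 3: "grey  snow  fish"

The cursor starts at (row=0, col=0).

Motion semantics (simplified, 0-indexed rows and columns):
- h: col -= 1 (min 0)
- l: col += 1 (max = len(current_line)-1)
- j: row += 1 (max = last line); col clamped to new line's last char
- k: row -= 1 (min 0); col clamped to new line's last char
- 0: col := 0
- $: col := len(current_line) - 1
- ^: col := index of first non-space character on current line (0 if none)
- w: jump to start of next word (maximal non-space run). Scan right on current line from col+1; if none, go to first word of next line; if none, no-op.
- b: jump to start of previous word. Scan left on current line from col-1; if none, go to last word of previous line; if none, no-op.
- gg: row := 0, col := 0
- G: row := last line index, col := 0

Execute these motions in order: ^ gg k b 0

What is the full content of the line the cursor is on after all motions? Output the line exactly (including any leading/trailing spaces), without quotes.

After 1 (^): row=0 col=0 char='f'
After 2 (gg): row=0 col=0 char='f'
After 3 (k): row=0 col=0 char='f'
After 4 (b): row=0 col=0 char='f'
After 5 (0): row=0 col=0 char='f'

Answer: fire  bird  sun red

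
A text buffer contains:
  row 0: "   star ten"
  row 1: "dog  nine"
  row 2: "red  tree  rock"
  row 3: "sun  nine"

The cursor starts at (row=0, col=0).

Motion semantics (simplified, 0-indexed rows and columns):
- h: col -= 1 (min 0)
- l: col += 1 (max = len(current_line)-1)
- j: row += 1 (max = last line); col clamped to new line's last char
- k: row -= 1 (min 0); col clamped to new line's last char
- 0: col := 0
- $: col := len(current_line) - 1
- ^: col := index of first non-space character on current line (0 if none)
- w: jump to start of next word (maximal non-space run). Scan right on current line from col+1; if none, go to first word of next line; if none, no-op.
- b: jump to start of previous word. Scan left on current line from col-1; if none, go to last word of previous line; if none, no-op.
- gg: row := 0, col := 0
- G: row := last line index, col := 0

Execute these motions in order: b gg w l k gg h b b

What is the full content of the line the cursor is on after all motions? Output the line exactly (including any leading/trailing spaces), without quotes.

After 1 (b): row=0 col=0 char='_'
After 2 (gg): row=0 col=0 char='_'
After 3 (w): row=0 col=3 char='s'
After 4 (l): row=0 col=4 char='t'
After 5 (k): row=0 col=4 char='t'
After 6 (gg): row=0 col=0 char='_'
After 7 (h): row=0 col=0 char='_'
After 8 (b): row=0 col=0 char='_'
After 9 (b): row=0 col=0 char='_'

Answer:    star ten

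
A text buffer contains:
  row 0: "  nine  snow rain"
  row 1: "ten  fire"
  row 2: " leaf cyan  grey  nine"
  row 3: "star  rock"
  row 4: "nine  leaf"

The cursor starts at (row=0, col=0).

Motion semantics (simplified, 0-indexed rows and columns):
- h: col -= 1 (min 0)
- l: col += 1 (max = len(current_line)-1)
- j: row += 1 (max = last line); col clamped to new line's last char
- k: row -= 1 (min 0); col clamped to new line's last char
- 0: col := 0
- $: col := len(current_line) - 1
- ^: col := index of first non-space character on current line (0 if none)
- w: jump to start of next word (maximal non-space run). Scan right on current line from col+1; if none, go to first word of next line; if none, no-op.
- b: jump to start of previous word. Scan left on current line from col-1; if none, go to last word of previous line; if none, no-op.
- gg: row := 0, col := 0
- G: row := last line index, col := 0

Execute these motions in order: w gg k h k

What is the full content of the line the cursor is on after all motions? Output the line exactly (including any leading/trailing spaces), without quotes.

Answer:   nine  snow rain

Derivation:
After 1 (w): row=0 col=2 char='n'
After 2 (gg): row=0 col=0 char='_'
After 3 (k): row=0 col=0 char='_'
After 4 (h): row=0 col=0 char='_'
After 5 (k): row=0 col=0 char='_'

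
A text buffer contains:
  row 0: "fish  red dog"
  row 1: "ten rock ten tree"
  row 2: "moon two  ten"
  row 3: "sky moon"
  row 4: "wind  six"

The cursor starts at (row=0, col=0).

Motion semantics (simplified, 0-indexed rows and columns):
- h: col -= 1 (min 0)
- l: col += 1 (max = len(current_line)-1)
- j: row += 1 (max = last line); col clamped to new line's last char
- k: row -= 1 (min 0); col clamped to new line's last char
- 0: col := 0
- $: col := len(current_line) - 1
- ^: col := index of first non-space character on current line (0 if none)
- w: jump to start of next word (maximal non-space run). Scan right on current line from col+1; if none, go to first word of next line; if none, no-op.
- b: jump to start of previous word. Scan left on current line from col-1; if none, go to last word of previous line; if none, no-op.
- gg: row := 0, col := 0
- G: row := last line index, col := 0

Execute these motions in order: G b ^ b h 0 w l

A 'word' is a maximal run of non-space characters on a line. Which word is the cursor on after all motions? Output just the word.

After 1 (G): row=4 col=0 char='w'
After 2 (b): row=3 col=4 char='m'
After 3 (^): row=3 col=0 char='s'
After 4 (b): row=2 col=10 char='t'
After 5 (h): row=2 col=9 char='_'
After 6 (0): row=2 col=0 char='m'
After 7 (w): row=2 col=5 char='t'
After 8 (l): row=2 col=6 char='w'

Answer: two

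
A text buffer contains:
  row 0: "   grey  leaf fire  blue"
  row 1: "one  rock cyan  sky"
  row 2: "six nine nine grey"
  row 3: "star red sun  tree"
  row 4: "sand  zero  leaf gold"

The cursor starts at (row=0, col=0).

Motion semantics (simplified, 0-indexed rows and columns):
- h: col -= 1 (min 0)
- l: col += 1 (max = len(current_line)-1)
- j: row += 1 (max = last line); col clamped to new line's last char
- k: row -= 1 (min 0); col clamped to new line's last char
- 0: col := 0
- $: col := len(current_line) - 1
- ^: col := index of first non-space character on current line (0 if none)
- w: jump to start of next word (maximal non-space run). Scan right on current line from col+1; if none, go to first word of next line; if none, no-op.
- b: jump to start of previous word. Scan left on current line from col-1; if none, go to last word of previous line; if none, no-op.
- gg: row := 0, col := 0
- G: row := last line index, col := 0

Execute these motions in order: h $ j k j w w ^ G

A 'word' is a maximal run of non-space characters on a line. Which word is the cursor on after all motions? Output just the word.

Answer: sand

Derivation:
After 1 (h): row=0 col=0 char='_'
After 2 ($): row=0 col=23 char='e'
After 3 (j): row=1 col=18 char='y'
After 4 (k): row=0 col=18 char='_'
After 5 (j): row=1 col=18 char='y'
After 6 (w): row=2 col=0 char='s'
After 7 (w): row=2 col=4 char='n'
After 8 (^): row=2 col=0 char='s'
After 9 (G): row=4 col=0 char='s'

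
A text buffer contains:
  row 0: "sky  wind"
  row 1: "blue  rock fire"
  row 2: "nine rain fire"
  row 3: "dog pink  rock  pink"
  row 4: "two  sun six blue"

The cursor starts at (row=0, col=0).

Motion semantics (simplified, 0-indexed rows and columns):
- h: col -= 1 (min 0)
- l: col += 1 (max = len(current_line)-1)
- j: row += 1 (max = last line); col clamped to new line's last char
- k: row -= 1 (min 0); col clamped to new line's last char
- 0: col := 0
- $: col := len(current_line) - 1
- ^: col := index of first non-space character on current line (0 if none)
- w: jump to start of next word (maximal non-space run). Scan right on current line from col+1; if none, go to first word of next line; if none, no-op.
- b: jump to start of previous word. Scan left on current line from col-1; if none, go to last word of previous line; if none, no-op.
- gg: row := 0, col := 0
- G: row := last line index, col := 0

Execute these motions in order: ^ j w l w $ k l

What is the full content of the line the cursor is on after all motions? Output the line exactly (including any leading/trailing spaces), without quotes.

Answer: sky  wind

Derivation:
After 1 (^): row=0 col=0 char='s'
After 2 (j): row=1 col=0 char='b'
After 3 (w): row=1 col=6 char='r'
After 4 (l): row=1 col=7 char='o'
After 5 (w): row=1 col=11 char='f'
After 6 ($): row=1 col=14 char='e'
After 7 (k): row=0 col=8 char='d'
After 8 (l): row=0 col=8 char='d'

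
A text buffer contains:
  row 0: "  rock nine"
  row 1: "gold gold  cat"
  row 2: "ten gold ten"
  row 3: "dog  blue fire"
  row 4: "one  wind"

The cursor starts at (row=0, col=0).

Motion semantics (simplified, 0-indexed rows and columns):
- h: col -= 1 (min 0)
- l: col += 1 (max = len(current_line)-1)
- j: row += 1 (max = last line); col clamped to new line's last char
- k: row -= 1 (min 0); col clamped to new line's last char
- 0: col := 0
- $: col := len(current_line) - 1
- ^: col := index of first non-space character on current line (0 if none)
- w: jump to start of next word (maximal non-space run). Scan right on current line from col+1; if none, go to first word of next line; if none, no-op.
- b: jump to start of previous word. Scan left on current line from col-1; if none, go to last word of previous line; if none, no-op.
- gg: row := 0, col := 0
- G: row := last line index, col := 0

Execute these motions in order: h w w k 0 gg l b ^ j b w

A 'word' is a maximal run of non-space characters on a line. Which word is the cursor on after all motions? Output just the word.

After 1 (h): row=0 col=0 char='_'
After 2 (w): row=0 col=2 char='r'
After 3 (w): row=0 col=7 char='n'
After 4 (k): row=0 col=7 char='n'
After 5 (0): row=0 col=0 char='_'
After 6 (gg): row=0 col=0 char='_'
After 7 (l): row=0 col=1 char='_'
After 8 (b): row=0 col=1 char='_'
After 9 (^): row=0 col=2 char='r'
After 10 (j): row=1 col=2 char='l'
After 11 (b): row=1 col=0 char='g'
After 12 (w): row=1 col=5 char='g'

Answer: gold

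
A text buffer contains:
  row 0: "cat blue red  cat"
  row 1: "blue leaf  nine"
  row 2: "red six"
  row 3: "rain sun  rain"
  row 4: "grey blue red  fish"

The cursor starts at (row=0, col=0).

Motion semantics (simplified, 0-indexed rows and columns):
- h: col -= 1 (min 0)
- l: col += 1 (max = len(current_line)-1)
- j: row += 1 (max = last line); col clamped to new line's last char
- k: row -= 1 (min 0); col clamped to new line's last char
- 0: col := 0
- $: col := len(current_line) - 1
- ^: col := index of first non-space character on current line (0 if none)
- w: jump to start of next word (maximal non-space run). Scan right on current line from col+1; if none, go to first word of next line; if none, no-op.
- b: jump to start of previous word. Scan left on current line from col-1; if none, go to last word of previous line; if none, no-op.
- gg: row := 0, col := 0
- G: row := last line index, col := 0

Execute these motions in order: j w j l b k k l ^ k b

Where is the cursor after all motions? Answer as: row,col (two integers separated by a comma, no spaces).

Answer: 0,0

Derivation:
After 1 (j): row=1 col=0 char='b'
After 2 (w): row=1 col=5 char='l'
After 3 (j): row=2 col=5 char='i'
After 4 (l): row=2 col=6 char='x'
After 5 (b): row=2 col=4 char='s'
After 6 (k): row=1 col=4 char='_'
After 7 (k): row=0 col=4 char='b'
After 8 (l): row=0 col=5 char='l'
After 9 (^): row=0 col=0 char='c'
After 10 (k): row=0 col=0 char='c'
After 11 (b): row=0 col=0 char='c'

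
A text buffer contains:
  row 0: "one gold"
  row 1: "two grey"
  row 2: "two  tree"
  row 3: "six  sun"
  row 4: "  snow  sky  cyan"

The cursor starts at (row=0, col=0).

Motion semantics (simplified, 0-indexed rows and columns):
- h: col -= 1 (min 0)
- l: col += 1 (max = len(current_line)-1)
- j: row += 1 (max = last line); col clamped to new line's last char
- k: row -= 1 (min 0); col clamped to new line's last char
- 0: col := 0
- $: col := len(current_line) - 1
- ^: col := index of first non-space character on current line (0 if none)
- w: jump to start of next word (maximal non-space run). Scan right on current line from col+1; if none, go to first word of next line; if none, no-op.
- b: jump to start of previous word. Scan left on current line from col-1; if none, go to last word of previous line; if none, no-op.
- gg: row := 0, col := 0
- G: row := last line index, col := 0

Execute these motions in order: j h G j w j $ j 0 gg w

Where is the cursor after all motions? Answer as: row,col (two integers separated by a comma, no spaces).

Answer: 0,4

Derivation:
After 1 (j): row=1 col=0 char='t'
After 2 (h): row=1 col=0 char='t'
After 3 (G): row=4 col=0 char='_'
After 4 (j): row=4 col=0 char='_'
After 5 (w): row=4 col=2 char='s'
After 6 (j): row=4 col=2 char='s'
After 7 ($): row=4 col=16 char='n'
After 8 (j): row=4 col=16 char='n'
After 9 (0): row=4 col=0 char='_'
After 10 (gg): row=0 col=0 char='o'
After 11 (w): row=0 col=4 char='g'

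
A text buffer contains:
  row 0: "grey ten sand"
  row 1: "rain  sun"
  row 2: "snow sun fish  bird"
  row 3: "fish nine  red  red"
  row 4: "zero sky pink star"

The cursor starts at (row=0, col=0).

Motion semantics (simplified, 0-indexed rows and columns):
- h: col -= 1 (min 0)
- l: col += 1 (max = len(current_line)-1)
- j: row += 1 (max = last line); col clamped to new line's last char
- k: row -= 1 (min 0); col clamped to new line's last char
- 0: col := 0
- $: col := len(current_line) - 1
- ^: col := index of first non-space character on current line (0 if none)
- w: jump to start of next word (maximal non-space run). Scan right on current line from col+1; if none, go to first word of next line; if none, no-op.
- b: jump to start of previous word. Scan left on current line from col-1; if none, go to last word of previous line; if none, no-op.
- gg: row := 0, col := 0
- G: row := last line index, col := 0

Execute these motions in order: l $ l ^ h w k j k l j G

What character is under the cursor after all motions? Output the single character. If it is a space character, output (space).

After 1 (l): row=0 col=1 char='r'
After 2 ($): row=0 col=12 char='d'
After 3 (l): row=0 col=12 char='d'
After 4 (^): row=0 col=0 char='g'
After 5 (h): row=0 col=0 char='g'
After 6 (w): row=0 col=5 char='t'
After 7 (k): row=0 col=5 char='t'
After 8 (j): row=1 col=5 char='_'
After 9 (k): row=0 col=5 char='t'
After 10 (l): row=0 col=6 char='e'
After 11 (j): row=1 col=6 char='s'
After 12 (G): row=4 col=0 char='z'

Answer: z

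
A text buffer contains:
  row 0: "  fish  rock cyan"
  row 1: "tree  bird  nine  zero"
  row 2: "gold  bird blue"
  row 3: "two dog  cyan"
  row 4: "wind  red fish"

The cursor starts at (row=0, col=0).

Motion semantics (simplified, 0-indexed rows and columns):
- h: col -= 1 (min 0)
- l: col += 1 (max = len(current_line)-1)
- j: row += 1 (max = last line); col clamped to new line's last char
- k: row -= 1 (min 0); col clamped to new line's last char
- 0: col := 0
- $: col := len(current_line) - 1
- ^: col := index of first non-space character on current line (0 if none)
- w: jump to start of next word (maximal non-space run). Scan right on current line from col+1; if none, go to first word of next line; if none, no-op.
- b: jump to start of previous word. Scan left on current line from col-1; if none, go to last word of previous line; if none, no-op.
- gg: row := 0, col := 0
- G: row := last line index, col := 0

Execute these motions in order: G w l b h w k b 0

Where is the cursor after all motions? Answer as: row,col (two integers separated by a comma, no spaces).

Answer: 3,0

Derivation:
After 1 (G): row=4 col=0 char='w'
After 2 (w): row=4 col=6 char='r'
After 3 (l): row=4 col=7 char='e'
After 4 (b): row=4 col=6 char='r'
After 5 (h): row=4 col=5 char='_'
After 6 (w): row=4 col=6 char='r'
After 7 (k): row=3 col=6 char='g'
After 8 (b): row=3 col=4 char='d'
After 9 (0): row=3 col=0 char='t'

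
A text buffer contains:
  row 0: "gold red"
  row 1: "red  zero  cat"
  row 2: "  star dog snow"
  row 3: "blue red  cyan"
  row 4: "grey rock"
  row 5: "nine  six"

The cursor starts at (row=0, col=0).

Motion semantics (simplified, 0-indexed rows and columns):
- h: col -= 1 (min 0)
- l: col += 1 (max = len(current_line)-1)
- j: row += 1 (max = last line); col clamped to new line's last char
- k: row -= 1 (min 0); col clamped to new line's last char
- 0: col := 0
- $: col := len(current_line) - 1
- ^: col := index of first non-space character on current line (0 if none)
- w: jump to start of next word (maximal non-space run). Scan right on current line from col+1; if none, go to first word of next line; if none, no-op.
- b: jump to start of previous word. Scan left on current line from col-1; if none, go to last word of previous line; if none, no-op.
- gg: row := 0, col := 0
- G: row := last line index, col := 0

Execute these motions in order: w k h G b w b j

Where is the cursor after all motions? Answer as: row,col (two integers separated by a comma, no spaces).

After 1 (w): row=0 col=5 char='r'
After 2 (k): row=0 col=5 char='r'
After 3 (h): row=0 col=4 char='_'
After 4 (G): row=5 col=0 char='n'
After 5 (b): row=4 col=5 char='r'
After 6 (w): row=5 col=0 char='n'
After 7 (b): row=4 col=5 char='r'
After 8 (j): row=5 col=5 char='_'

Answer: 5,5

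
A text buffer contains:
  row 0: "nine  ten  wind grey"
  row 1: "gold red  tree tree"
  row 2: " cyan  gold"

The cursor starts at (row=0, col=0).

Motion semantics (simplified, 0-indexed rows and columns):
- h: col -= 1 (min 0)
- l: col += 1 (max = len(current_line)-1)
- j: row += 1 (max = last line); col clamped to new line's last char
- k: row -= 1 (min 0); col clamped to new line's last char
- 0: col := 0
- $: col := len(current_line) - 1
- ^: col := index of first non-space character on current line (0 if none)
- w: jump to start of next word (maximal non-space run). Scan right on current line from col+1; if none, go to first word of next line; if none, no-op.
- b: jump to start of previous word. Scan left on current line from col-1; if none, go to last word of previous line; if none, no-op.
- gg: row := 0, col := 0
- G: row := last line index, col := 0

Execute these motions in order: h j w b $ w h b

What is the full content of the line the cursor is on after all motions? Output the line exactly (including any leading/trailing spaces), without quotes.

After 1 (h): row=0 col=0 char='n'
After 2 (j): row=1 col=0 char='g'
After 3 (w): row=1 col=5 char='r'
After 4 (b): row=1 col=0 char='g'
After 5 ($): row=1 col=18 char='e'
After 6 (w): row=2 col=1 char='c'
After 7 (h): row=2 col=0 char='_'
After 8 (b): row=1 col=15 char='t'

Answer: gold red  tree tree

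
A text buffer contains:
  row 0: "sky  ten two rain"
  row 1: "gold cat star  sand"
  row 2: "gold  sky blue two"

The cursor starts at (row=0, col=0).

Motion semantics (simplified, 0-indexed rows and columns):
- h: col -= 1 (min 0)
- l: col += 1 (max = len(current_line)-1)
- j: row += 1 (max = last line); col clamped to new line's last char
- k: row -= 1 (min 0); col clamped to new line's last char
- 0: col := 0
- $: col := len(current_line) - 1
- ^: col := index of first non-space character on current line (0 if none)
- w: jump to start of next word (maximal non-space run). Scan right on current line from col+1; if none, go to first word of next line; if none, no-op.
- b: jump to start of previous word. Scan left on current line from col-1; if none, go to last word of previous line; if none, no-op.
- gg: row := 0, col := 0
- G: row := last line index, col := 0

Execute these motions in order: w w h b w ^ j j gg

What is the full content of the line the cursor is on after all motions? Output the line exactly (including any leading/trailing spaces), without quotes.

After 1 (w): row=0 col=5 char='t'
After 2 (w): row=0 col=9 char='t'
After 3 (h): row=0 col=8 char='_'
After 4 (b): row=0 col=5 char='t'
After 5 (w): row=0 col=9 char='t'
After 6 (^): row=0 col=0 char='s'
After 7 (j): row=1 col=0 char='g'
After 8 (j): row=2 col=0 char='g'
After 9 (gg): row=0 col=0 char='s'

Answer: sky  ten two rain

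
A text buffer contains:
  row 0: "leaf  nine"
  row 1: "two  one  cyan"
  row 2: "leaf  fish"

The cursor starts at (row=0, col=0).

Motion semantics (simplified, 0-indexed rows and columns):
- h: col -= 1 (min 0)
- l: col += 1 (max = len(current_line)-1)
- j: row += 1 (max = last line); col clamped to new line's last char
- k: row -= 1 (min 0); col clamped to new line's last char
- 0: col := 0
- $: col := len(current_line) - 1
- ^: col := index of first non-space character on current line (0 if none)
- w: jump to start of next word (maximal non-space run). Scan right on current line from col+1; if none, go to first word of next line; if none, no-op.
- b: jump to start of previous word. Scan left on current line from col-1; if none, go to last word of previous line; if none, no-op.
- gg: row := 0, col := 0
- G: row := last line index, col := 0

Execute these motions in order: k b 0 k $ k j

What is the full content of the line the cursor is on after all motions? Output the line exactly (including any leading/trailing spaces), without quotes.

Answer: two  one  cyan

Derivation:
After 1 (k): row=0 col=0 char='l'
After 2 (b): row=0 col=0 char='l'
After 3 (0): row=0 col=0 char='l'
After 4 (k): row=0 col=0 char='l'
After 5 ($): row=0 col=9 char='e'
After 6 (k): row=0 col=9 char='e'
After 7 (j): row=1 col=9 char='_'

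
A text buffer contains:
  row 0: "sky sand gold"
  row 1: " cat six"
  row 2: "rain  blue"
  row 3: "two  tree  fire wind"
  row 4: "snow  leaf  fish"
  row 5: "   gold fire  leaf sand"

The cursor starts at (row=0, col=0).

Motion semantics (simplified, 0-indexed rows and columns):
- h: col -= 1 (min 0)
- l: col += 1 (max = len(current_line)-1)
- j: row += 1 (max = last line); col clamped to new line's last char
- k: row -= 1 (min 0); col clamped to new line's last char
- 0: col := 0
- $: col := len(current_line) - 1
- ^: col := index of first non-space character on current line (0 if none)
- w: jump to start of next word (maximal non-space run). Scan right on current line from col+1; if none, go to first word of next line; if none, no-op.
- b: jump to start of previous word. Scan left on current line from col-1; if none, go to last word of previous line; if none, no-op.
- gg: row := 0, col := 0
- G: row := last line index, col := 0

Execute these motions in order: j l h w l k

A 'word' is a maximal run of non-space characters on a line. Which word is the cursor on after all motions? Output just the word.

After 1 (j): row=1 col=0 char='_'
After 2 (l): row=1 col=1 char='c'
After 3 (h): row=1 col=0 char='_'
After 4 (w): row=1 col=1 char='c'
After 5 (l): row=1 col=2 char='a'
After 6 (k): row=0 col=2 char='y'

Answer: sky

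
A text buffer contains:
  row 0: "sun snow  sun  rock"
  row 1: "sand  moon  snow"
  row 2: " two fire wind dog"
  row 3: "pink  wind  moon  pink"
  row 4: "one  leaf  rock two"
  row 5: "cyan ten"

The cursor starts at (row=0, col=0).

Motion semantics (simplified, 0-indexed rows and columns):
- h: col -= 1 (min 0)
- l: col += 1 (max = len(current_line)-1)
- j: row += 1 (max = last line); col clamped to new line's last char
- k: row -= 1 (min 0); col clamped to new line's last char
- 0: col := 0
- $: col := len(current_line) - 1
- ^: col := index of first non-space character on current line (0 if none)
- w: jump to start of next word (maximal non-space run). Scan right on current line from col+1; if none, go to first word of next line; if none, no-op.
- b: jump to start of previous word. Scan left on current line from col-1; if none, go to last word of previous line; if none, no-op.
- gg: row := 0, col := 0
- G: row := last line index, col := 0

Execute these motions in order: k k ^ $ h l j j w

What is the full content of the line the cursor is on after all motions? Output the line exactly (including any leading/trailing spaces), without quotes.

After 1 (k): row=0 col=0 char='s'
After 2 (k): row=0 col=0 char='s'
After 3 (^): row=0 col=0 char='s'
After 4 ($): row=0 col=18 char='k'
After 5 (h): row=0 col=17 char='c'
After 6 (l): row=0 col=18 char='k'
After 7 (j): row=1 col=15 char='w'
After 8 (j): row=2 col=15 char='d'
After 9 (w): row=3 col=0 char='p'

Answer: pink  wind  moon  pink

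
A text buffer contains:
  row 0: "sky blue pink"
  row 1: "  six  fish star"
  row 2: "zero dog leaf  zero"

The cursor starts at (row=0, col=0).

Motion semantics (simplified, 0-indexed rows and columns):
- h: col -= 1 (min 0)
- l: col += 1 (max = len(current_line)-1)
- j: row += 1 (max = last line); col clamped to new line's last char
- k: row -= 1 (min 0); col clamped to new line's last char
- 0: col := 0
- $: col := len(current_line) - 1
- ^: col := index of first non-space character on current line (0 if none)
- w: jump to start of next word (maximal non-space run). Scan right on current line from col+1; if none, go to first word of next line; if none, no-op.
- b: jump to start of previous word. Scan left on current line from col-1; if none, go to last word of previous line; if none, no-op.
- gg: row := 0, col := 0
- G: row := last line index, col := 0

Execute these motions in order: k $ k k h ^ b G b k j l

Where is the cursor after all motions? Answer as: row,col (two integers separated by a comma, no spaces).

After 1 (k): row=0 col=0 char='s'
After 2 ($): row=0 col=12 char='k'
After 3 (k): row=0 col=12 char='k'
After 4 (k): row=0 col=12 char='k'
After 5 (h): row=0 col=11 char='n'
After 6 (^): row=0 col=0 char='s'
After 7 (b): row=0 col=0 char='s'
After 8 (G): row=2 col=0 char='z'
After 9 (b): row=1 col=12 char='s'
After 10 (k): row=0 col=12 char='k'
After 11 (j): row=1 col=12 char='s'
After 12 (l): row=1 col=13 char='t'

Answer: 1,13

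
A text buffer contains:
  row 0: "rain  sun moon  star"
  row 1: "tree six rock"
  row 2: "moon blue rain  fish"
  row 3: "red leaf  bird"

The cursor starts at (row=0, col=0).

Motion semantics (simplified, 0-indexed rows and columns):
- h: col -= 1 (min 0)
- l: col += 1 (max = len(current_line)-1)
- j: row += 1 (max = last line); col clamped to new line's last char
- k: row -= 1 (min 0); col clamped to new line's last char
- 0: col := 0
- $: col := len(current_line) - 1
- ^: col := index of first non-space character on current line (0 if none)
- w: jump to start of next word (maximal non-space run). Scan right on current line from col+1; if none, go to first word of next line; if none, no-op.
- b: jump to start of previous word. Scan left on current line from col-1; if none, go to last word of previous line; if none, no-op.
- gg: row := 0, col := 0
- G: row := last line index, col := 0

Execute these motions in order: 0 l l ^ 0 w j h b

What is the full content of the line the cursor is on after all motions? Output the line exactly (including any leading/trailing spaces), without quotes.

Answer: tree six rock

Derivation:
After 1 (0): row=0 col=0 char='r'
After 2 (l): row=0 col=1 char='a'
After 3 (l): row=0 col=2 char='i'
After 4 (^): row=0 col=0 char='r'
After 5 (0): row=0 col=0 char='r'
After 6 (w): row=0 col=6 char='s'
After 7 (j): row=1 col=6 char='i'
After 8 (h): row=1 col=5 char='s'
After 9 (b): row=1 col=0 char='t'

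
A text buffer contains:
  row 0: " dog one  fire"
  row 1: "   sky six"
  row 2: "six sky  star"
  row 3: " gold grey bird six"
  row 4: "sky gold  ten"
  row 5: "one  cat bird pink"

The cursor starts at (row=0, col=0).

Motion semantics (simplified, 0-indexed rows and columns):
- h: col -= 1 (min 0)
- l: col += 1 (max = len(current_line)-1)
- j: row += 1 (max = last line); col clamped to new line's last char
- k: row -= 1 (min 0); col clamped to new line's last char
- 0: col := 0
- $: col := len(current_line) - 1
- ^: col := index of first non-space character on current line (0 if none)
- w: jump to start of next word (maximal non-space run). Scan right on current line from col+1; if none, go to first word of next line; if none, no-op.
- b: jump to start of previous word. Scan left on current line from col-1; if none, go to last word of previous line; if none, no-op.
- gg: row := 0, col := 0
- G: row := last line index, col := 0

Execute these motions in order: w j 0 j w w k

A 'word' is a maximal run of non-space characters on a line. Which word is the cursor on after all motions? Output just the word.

Answer: six

Derivation:
After 1 (w): row=0 col=1 char='d'
After 2 (j): row=1 col=1 char='_'
After 3 (0): row=1 col=0 char='_'
After 4 (j): row=2 col=0 char='s'
After 5 (w): row=2 col=4 char='s'
After 6 (w): row=2 col=9 char='s'
After 7 (k): row=1 col=9 char='x'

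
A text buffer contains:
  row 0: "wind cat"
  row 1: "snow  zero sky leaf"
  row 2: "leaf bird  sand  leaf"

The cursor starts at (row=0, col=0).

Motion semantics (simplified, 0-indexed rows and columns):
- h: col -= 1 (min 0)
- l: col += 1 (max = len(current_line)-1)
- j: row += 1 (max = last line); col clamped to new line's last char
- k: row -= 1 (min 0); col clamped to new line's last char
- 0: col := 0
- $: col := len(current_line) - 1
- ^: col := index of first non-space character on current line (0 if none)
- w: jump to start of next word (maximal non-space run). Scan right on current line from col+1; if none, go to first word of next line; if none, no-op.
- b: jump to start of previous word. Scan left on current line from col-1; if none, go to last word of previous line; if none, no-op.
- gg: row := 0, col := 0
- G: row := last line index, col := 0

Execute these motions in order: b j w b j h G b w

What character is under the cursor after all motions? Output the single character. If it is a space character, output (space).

Answer: l

Derivation:
After 1 (b): row=0 col=0 char='w'
After 2 (j): row=1 col=0 char='s'
After 3 (w): row=1 col=6 char='z'
After 4 (b): row=1 col=0 char='s'
After 5 (j): row=2 col=0 char='l'
After 6 (h): row=2 col=0 char='l'
After 7 (G): row=2 col=0 char='l'
After 8 (b): row=1 col=15 char='l'
After 9 (w): row=2 col=0 char='l'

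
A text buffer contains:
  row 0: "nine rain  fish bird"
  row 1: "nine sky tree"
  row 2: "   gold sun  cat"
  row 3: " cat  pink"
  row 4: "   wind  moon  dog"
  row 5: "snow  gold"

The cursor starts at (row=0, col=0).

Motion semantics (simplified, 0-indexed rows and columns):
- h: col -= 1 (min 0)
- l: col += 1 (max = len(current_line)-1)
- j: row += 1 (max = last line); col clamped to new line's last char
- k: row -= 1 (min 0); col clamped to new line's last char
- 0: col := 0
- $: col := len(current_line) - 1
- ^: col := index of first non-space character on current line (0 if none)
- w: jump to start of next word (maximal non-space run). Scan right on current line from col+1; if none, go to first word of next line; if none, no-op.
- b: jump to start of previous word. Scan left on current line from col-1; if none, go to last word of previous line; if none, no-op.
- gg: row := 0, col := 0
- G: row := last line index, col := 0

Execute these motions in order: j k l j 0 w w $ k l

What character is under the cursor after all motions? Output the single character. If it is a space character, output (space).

After 1 (j): row=1 col=0 char='n'
After 2 (k): row=0 col=0 char='n'
After 3 (l): row=0 col=1 char='i'
After 4 (j): row=1 col=1 char='i'
After 5 (0): row=1 col=0 char='n'
After 6 (w): row=1 col=5 char='s'
After 7 (w): row=1 col=9 char='t'
After 8 ($): row=1 col=12 char='e'
After 9 (k): row=0 col=12 char='i'
After 10 (l): row=0 col=13 char='s'

Answer: s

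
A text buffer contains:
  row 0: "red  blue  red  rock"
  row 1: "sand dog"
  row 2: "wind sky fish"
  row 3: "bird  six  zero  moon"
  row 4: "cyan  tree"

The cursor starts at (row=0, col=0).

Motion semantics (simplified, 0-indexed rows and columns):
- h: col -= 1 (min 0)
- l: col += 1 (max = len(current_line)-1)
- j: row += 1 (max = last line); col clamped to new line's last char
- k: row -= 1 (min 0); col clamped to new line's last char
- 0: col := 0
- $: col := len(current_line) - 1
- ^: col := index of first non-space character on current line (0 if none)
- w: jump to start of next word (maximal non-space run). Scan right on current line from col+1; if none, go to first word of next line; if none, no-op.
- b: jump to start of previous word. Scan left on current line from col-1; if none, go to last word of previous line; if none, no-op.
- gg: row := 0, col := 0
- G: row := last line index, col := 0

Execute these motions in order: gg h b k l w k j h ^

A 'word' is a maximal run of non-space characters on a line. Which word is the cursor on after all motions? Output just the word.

Answer: sand

Derivation:
After 1 (gg): row=0 col=0 char='r'
After 2 (h): row=0 col=0 char='r'
After 3 (b): row=0 col=0 char='r'
After 4 (k): row=0 col=0 char='r'
After 5 (l): row=0 col=1 char='e'
After 6 (w): row=0 col=5 char='b'
After 7 (k): row=0 col=5 char='b'
After 8 (j): row=1 col=5 char='d'
After 9 (h): row=1 col=4 char='_'
After 10 (^): row=1 col=0 char='s'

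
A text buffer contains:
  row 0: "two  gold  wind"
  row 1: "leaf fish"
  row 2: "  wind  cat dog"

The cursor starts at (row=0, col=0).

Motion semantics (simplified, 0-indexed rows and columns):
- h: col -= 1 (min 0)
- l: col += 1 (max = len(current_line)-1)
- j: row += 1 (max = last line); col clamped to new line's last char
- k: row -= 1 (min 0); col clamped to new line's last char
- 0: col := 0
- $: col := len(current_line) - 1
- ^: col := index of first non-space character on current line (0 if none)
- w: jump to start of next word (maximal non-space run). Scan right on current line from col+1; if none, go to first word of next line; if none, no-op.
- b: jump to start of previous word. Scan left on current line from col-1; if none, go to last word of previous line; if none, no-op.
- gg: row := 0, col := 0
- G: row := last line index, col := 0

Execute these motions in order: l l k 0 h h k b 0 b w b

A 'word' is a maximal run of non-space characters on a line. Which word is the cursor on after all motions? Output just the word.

Answer: two

Derivation:
After 1 (l): row=0 col=1 char='w'
After 2 (l): row=0 col=2 char='o'
After 3 (k): row=0 col=2 char='o'
After 4 (0): row=0 col=0 char='t'
After 5 (h): row=0 col=0 char='t'
After 6 (h): row=0 col=0 char='t'
After 7 (k): row=0 col=0 char='t'
After 8 (b): row=0 col=0 char='t'
After 9 (0): row=0 col=0 char='t'
After 10 (b): row=0 col=0 char='t'
After 11 (w): row=0 col=5 char='g'
After 12 (b): row=0 col=0 char='t'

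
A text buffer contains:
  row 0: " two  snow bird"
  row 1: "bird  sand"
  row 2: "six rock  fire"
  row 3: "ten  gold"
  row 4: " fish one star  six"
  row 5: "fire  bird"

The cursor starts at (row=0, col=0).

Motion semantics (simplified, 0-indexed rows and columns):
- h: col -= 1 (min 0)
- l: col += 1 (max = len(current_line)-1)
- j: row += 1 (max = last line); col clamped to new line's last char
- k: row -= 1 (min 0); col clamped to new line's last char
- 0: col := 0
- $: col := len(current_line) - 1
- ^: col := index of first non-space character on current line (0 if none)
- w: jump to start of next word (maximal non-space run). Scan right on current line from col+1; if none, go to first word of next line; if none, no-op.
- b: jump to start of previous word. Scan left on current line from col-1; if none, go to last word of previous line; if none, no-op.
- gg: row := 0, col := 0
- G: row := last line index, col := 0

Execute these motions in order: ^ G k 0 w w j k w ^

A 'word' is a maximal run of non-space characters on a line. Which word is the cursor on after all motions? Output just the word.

Answer: fish

Derivation:
After 1 (^): row=0 col=1 char='t'
After 2 (G): row=5 col=0 char='f'
After 3 (k): row=4 col=0 char='_'
After 4 (0): row=4 col=0 char='_'
After 5 (w): row=4 col=1 char='f'
After 6 (w): row=4 col=6 char='o'
After 7 (j): row=5 col=6 char='b'
After 8 (k): row=4 col=6 char='o'
After 9 (w): row=4 col=10 char='s'
After 10 (^): row=4 col=1 char='f'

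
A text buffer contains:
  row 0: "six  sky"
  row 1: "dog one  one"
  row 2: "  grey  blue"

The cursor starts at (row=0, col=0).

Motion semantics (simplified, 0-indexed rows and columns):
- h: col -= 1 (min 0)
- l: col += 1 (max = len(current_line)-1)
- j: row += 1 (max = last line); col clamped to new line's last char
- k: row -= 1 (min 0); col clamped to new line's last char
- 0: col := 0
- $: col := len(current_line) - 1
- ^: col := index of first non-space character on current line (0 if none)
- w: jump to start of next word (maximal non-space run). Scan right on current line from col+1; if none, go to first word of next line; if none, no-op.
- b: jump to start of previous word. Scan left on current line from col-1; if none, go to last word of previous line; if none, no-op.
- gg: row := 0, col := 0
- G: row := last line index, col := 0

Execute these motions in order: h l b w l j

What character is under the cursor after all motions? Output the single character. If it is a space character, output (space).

After 1 (h): row=0 col=0 char='s'
After 2 (l): row=0 col=1 char='i'
After 3 (b): row=0 col=0 char='s'
After 4 (w): row=0 col=5 char='s'
After 5 (l): row=0 col=6 char='k'
After 6 (j): row=1 col=6 char='e'

Answer: e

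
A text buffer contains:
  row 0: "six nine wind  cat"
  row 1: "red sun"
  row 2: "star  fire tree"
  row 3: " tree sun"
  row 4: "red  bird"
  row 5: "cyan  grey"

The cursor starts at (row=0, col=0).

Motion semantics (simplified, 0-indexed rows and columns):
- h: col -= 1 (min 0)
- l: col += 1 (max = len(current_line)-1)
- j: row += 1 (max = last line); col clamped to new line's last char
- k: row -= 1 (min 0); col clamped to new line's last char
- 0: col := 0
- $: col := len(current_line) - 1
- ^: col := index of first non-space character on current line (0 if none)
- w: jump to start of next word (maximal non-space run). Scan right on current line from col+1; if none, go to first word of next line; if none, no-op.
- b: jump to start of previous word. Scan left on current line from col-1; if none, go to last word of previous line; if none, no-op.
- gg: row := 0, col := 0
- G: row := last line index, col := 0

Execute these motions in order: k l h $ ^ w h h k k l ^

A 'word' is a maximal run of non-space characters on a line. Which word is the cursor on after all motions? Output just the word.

After 1 (k): row=0 col=0 char='s'
After 2 (l): row=0 col=1 char='i'
After 3 (h): row=0 col=0 char='s'
After 4 ($): row=0 col=17 char='t'
After 5 (^): row=0 col=0 char='s'
After 6 (w): row=0 col=4 char='n'
After 7 (h): row=0 col=3 char='_'
After 8 (h): row=0 col=2 char='x'
After 9 (k): row=0 col=2 char='x'
After 10 (k): row=0 col=2 char='x'
After 11 (l): row=0 col=3 char='_'
After 12 (^): row=0 col=0 char='s'

Answer: six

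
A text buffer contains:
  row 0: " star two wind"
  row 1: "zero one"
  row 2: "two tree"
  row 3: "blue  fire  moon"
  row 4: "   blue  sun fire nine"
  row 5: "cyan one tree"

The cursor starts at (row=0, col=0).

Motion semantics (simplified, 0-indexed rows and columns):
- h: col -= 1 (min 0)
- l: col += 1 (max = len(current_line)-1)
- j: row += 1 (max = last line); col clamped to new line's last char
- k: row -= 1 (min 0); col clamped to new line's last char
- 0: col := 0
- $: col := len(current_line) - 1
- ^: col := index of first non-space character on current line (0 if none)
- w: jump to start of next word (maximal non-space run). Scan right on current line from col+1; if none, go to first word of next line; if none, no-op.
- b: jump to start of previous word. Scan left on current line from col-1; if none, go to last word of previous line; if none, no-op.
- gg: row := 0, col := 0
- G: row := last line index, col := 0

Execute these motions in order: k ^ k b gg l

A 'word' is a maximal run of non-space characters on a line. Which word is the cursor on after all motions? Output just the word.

After 1 (k): row=0 col=0 char='_'
After 2 (^): row=0 col=1 char='s'
After 3 (k): row=0 col=1 char='s'
After 4 (b): row=0 col=1 char='s'
After 5 (gg): row=0 col=0 char='_'
After 6 (l): row=0 col=1 char='s'

Answer: star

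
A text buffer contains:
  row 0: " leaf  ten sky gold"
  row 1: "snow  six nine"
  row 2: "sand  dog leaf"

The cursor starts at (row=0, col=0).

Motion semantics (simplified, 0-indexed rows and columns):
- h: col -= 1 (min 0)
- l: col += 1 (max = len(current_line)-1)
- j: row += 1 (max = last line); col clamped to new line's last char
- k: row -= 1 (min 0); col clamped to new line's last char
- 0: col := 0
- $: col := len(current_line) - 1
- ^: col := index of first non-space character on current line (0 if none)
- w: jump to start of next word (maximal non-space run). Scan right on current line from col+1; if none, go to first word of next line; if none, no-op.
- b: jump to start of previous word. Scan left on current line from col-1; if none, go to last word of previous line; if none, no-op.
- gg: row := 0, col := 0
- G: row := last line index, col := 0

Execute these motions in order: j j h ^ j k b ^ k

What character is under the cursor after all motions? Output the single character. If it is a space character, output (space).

Answer: l

Derivation:
After 1 (j): row=1 col=0 char='s'
After 2 (j): row=2 col=0 char='s'
After 3 (h): row=2 col=0 char='s'
After 4 (^): row=2 col=0 char='s'
After 5 (j): row=2 col=0 char='s'
After 6 (k): row=1 col=0 char='s'
After 7 (b): row=0 col=15 char='g'
After 8 (^): row=0 col=1 char='l'
After 9 (k): row=0 col=1 char='l'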